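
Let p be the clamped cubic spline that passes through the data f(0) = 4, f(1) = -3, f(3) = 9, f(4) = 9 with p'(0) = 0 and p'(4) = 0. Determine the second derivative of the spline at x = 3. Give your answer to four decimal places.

-15.0857

Let M_i = p''(x_i). Step sizes h_i = 1, 2, 1; slopes of the chords Δ_i = (y_(i+1) - y_i)/h_i = -7, 6, 0.
  1·M_0 + 6·M_1 + 2·M_2 = 6(Δ_1 - Δ_0) = 78
  2·M_1 + 6·M_2 + 1·M_3 = 6(Δ_2 - Δ_1) = -36
Clamped end conditions give two more equations: 2h_0·M_0 + h_0·M_1 = 6(Δ_0 - p'(0)) = -42 and h_2·M_2 + 2h_2·M_3 = 6(p'(4) - Δ_2) = 0.
Solving: M_0 = -1146/35, M_1 = 822/35, M_2 = -528/35, M_3 = 264/35.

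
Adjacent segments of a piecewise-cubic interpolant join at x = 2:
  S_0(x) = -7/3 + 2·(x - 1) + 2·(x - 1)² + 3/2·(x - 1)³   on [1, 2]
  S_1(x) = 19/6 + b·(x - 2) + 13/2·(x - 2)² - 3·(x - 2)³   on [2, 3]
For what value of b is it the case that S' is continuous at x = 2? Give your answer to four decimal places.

10.5000

S_0'(x) = 2 + 4·(x - 1) + 9/2·(x - 1)², so S_0'(2) = 21/2. On the right, S_1'(2) = b, so b = 21/2.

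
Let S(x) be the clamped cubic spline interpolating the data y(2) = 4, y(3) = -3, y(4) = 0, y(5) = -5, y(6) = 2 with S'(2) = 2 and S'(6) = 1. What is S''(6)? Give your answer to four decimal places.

Let M_i = S''(x_i). Step sizes h_i = 1, 1, 1, 1; slopes of the chords Δ_i = (y_(i+1) - y_i)/h_i = -7, 3, -5, 7.
  1·M_0 + 4·M_1 + 1·M_2 = 6(Δ_1 - Δ_0) = 60
  1·M_1 + 4·M_2 + 1·M_3 = 6(Δ_2 - Δ_1) = -48
  1·M_2 + 4·M_3 + 1·M_4 = 6(Δ_3 - Δ_2) = 72
Clamped end conditions give two more equations: 2h_0·M_0 + h_0·M_1 = 6(Δ_0 - S'(2)) = -54 and h_3·M_3 + 2h_3·M_4 = 6(S'(6) - Δ_3) = -36.
Solving: M_0 = -1219/28, M_1 = 463/14, M_2 = -115/4, M_3 = 475/14, M_4 = -979/28.

-34.9643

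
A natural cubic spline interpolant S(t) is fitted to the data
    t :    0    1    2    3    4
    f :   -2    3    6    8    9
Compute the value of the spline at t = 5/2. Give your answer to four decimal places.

7.1138

Let σ_i = S''(x_i). Step sizes h_i = 1, 1, 1, 1; slopes of the chords Δ_i = (y_(i+1) - y_i)/h_i = 5, 3, 2, 1.
  1·σ_0 + 4·σ_1 + 1·σ_2 = 6(Δ_1 - Δ_0) = -12
  1·σ_1 + 4·σ_2 + 1·σ_3 = 6(Δ_2 - Δ_1) = -6
  1·σ_2 + 4·σ_3 + 1·σ_4 = 6(Δ_3 - Δ_2) = -6
Natural end conditions: σ_0 = σ_4 = 0.
Solving the tridiagonal system: σ_0 = 0, σ_1 = -81/28, σ_2 = -3/7, σ_3 = -39/28, σ_4 = 0.
On [2, 3], S(t) = 6 + 19/8·(t - 2) - 3/14·(t - 2)² - 9/56·(t - 2)³.
With (t - 2) = 1/2: S(5/2) = 3187/448.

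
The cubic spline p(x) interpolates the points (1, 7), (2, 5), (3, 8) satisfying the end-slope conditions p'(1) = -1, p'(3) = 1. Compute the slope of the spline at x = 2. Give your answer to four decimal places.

Put m_i = p'' at the i-th knot. Here h = (1, 1) and Δ = (-2, 3), so the interior equations h_(i-1)·m_(i-1) + 2(h_(i-1)+h_i)·m_i + h_i·m_(i+1) = 6(Δ_i − Δ_(i-1)) read
  1·m_0 + 4·m_1 + 1·m_2 = 6(Δ_1 - Δ_0) = 30
Clamped end conditions give two more equations: 2h_0·m_0 + h_0·m_1 = 6(Δ_0 - p'(1)) = -6 and h_1·m_1 + 2h_1·m_2 = 6(p'(3) - Δ_1) = -12.
Solving the tridiagonal system: m_0 = -19/2, m_1 = 13, m_2 = -25/2.
On [2, 3], p'(x) = b_1 + 2c_1·(x - 2) + 3d_1·(x - 2)² with b_1 = Δ_1 - h_1(2m_1 + m_2)/6 = 3/4, c_1 = m_1/2 = 13/2, d_1 = (m_2 - m_1)/(6h_1) = -17/4. So p'(2) = 3/4.

0.7500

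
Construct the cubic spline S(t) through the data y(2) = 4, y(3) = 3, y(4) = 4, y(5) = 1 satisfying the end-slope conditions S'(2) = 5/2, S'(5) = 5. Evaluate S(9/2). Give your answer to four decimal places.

1.5292

Put σ_i = S'' at the i-th knot. Here h = (1, 1, 1) and Δ = (-1, 1, -3), so the interior equations h_(i-1)·σ_(i-1) + 2(h_(i-1)+h_i)·σ_i + h_i·σ_(i+1) = 6(Δ_i − Δ_(i-1)) read
  1·σ_0 + 4·σ_1 + 1·σ_2 = 6(Δ_1 - Δ_0) = 12
  1·σ_1 + 4·σ_2 + 1·σ_3 = 6(Δ_2 - Δ_1) = -24
Clamped end conditions give two more equations: 2h_0·σ_0 + h_0·σ_1 = 6(Δ_0 - S'(2)) = -21 and h_2·σ_2 + 2h_2·σ_3 = 6(S'(5) - Δ_2) = 48.
Solving: σ_0 = -242/15, σ_1 = 169/15, σ_2 = -254/15, σ_3 = 487/15.
On [4, 5], S(t) = 4 - 83/30·(t - 4) - 127/15·(t - 4)² + 247/30·(t - 4)³.
With (t - 4) = 1/2: S(9/2) = 367/240.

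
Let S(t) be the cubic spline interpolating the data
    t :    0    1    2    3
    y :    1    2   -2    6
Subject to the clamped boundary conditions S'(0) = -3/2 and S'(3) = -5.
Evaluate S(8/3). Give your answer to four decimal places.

5.0395

Put M_i = S'' at the i-th knot. Here h = (1, 1, 1) and Δ = (1, -4, 8), so the interior equations h_(i-1)·M_(i-1) + 2(h_(i-1)+h_i)·M_i + h_i·M_(i+1) = 6(Δ_i − Δ_(i-1)) read
  1·M_0 + 4·M_1 + 1·M_2 = 6(Δ_1 - Δ_0) = -30
  1·M_1 + 4·M_2 + 1·M_3 = 6(Δ_2 - Δ_1) = 72
Clamped end conditions give two more equations: 2h_0·M_0 + h_0·M_1 = 6(Δ_0 - S'(0)) = 15 and h_2·M_2 + 2h_2·M_3 = 6(S'(3) - Δ_2) = -78.
Solving the tridiagonal system: M_0 = 274/15, M_1 = -323/15, M_2 = 568/15, M_3 = -869/15.
On [2, 3], S(t) = -2 + 151/30·(t - 2) + 284/15·(t - 2)² - 479/30·(t - 2)³.
With (t - 2) = 2/3: S(8/3) = 2041/405.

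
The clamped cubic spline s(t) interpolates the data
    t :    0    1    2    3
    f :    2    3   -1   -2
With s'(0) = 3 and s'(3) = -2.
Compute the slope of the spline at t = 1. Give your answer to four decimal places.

With σ_i denoting the second derivative at x_i, h_i = 1, 1, 1, and Δ_i = (y_(i+1) − y_i)/h_i = 1, -4, -1:
  1·σ_0 + 4·σ_1 + 1·σ_2 = 6(Δ_1 - Δ_0) = -30
  1·σ_1 + 4·σ_2 + 1·σ_3 = 6(Δ_2 - Δ_1) = 18
Clamped end conditions give two more equations: 2h_0·σ_0 + h_0·σ_1 = 6(Δ_0 - s'(0)) = -12 and h_2·σ_2 + 2h_2·σ_3 = 6(s'(3) - Δ_2) = -6.
Solving: σ_0 = -4/3, σ_1 = -28/3, σ_2 = 26/3, σ_3 = -22/3.
On [1, 2], s'(t) = b_1 + 2c_1·(t - 1) + 3d_1·(t - 1)² with b_1 = Δ_1 - h_1(2σ_1 + σ_2)/6 = -7/3, c_1 = σ_1/2 = -14/3, d_1 = (σ_2 - σ_1)/(6h_1) = 3. So s'(1) = -7/3.

-2.3333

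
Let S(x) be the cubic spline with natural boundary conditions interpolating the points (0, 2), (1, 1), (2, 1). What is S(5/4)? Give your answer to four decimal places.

0.9180

With m_i denoting the second derivative at x_i, h_i = 1, 1, and Δ_i = (y_(i+1) − y_i)/h_i = -1, 0:
  1·m_0 + 4·m_1 + 1·m_2 = 6(Δ_1 - Δ_0) = 6
Natural end conditions: m_0 = m_2 = 0.
Solving the tridiagonal system: m_0 = 0, m_1 = 3/2, m_2 = 0.
On [1, 2], S(x) = 1 - 1/2·(x - 1) + 3/4·(x - 1)² - 1/4·(x - 1)³.
With (x - 1) = 1/4: S(5/4) = 235/256.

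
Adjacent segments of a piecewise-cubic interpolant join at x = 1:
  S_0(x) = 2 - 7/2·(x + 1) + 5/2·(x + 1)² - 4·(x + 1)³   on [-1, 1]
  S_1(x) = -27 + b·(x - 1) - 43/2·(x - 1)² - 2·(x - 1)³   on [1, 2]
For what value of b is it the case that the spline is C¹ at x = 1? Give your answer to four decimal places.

-41.5000

S_0'(x) = -7/2 + 5·(x + 1) - 12·(x + 1)², so S_0'(1) = -83/2. On the right, S_1'(1) = b, so b = -83/2.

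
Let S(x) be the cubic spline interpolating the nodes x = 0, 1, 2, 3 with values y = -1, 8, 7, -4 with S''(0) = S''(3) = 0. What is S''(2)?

Put m_i = S'' at the i-th knot. Here h = (1, 1, 1) and Δ = (9, -1, -11), so the interior equations h_(i-1)·m_(i-1) + 2(h_(i-1)+h_i)·m_i + h_i·m_(i+1) = 6(Δ_i − Δ_(i-1)) read
  1·m_0 + 4·m_1 + 1·m_2 = 6(Δ_1 - Δ_0) = -60
  1·m_1 + 4·m_2 + 1·m_3 = 6(Δ_2 - Δ_1) = -60
Natural end conditions: m_0 = m_3 = 0.
Solving the tridiagonal system: m_0 = 0, m_1 = -12, m_2 = -12, m_3 = 0.

-12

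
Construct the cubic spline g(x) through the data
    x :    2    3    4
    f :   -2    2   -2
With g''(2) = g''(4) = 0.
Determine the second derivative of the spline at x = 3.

Let σ_i = g''(x_i). Step sizes h_i = 1, 1; slopes of the chords Δ_i = (y_(i+1) - y_i)/h_i = 4, -4.
  1·σ_0 + 4·σ_1 + 1·σ_2 = 6(Δ_1 - Δ_0) = -48
Natural end conditions: σ_0 = σ_2 = 0.
Solving: σ_0 = 0, σ_1 = -12, σ_2 = 0.

-12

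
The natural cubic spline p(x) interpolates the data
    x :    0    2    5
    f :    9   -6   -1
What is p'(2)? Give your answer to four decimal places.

-3.8333

With m_i denoting the second derivative at x_i, h_i = 2, 3, and Δ_i = (y_(i+1) − y_i)/h_i = -15/2, 5/3:
  2·m_0 + 10·m_1 + 3·m_2 = 6(Δ_1 - Δ_0) = 55
Natural end conditions: m_0 = m_2 = 0.
Solving the tridiagonal system: m_0 = 0, m_1 = 11/2, m_2 = 0.
On [2, 5], p'(x) = b_1 + 2c_1·(x - 2) + 3d_1·(x - 2)² with b_1 = Δ_1 - h_1(2m_1 + m_2)/6 = -23/6, c_1 = m_1/2 = 11/4, d_1 = (m_2 - m_1)/(6h_1) = -11/36. So p'(2) = -23/6.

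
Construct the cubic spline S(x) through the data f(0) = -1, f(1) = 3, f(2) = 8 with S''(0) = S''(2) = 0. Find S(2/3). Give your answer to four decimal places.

1.5741

Write M_i for S''(x_i). With h_i = 1, 1 and divided differences Δ_i = 4, 5, the continuity of S' gives the tridiagonal system
  1·M_0 + 4·M_1 + 1·M_2 = 6(Δ_1 - Δ_0) = 6
Natural end conditions: M_0 = M_2 = 0.
Solving: M_0 = 0, M_1 = 3/2, M_2 = 0.
On [0, 1], S(x) = -1 + 15/4·x + 0·x² + 1/4·x³.
With x = 2/3: S(2/3) = 85/54.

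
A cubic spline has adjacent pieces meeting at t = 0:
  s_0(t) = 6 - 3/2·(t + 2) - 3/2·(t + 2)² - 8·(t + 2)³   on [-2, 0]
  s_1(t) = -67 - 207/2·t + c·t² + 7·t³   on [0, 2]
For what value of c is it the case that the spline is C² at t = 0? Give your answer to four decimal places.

s_0''(t) = -3 - 48·(t + 2), so s_0''(0) = -99. On the right, s_1''(0) = 2c, so c = -99/2.

-49.5000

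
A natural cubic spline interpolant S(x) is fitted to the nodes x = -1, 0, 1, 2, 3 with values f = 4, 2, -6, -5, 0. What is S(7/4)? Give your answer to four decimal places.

With σ_i denoting the second derivative at x_i, h_i = 1, 1, 1, 1, and Δ_i = (y_(i+1) − y_i)/h_i = -2, -8, 1, 5:
  1·σ_0 + 4·σ_1 + 1·σ_2 = 6(Δ_1 - Δ_0) = -36
  1·σ_1 + 4·σ_2 + 1·σ_3 = 6(Δ_2 - Δ_1) = 54
  1·σ_2 + 4·σ_3 + 1·σ_4 = 6(Δ_3 - Δ_2) = 24
Natural end conditions: σ_0 = σ_4 = 0.
Forward elimination and back-substitution give σ_0 = 0, σ_1 = -183/14, σ_2 = 114/7, σ_3 = 27/14, σ_4 = 0.
On [1, 2], S(x) = -6 - 19/4·(x - 1) + 57/7·(x - 1)² - 67/28·(x - 1)³.
With (x - 1) = 3/4: S(7/4) = -10737/1792.

-5.9916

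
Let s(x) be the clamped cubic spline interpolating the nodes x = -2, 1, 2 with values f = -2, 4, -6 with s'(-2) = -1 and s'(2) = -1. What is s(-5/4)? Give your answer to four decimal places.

-0.0781

Put σ_i = s'' at the i-th knot. Here h = (3, 1) and Δ = (2, -10), so the interior equations h_(i-1)·σ_(i-1) + 2(h_(i-1)+h_i)·σ_i + h_i·σ_(i+1) = 6(Δ_i − Δ_(i-1)) read
  3·σ_0 + 8·σ_1 + 1·σ_2 = 6(Δ_1 - Δ_0) = -72
Clamped end conditions give two more equations: 2h_0·σ_0 + h_0·σ_1 = 6(Δ_0 - s'(-2)) = 18 and h_1·σ_1 + 2h_1·σ_2 = 6(s'(2) - Δ_1) = 54.
Forward elimination and back-substitution give σ_0 = 12, σ_1 = -18, σ_2 = 36.
On [-2, 1], s(x) = -2 - 1·(x + 2) + 6·(x + 2)² - 5/3·(x + 2)³.
With (x + 2) = 3/4: s(-5/4) = -5/64.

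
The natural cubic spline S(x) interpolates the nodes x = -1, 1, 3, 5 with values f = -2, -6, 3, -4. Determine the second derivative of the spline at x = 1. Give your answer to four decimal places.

Let M_i = S''(x_i). Step sizes h_i = 2, 2, 2; slopes of the chords Δ_i = (y_(i+1) - y_i)/h_i = -2, 9/2, -7/2.
  2·M_0 + 8·M_1 + 2·M_2 = 6(Δ_1 - Δ_0) = 39
  2·M_1 + 8·M_2 + 2·M_3 = 6(Δ_2 - Δ_1) = -48
Natural end conditions: M_0 = M_3 = 0.
Solving: M_0 = 0, M_1 = 34/5, M_2 = -77/10, M_3 = 0.

6.8000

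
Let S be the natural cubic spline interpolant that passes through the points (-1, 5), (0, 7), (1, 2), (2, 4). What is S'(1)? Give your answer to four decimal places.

-2.6667

Let M_i = S''(x_i). Step sizes h_i = 1, 1, 1; slopes of the chords Δ_i = (y_(i+1) - y_i)/h_i = 2, -5, 2.
  1·M_0 + 4·M_1 + 1·M_2 = 6(Δ_1 - Δ_0) = -42
  1·M_1 + 4·M_2 + 1·M_3 = 6(Δ_2 - Δ_1) = 42
Natural end conditions: M_0 = M_3 = 0.
Hence M_0 = 0, M_1 = -14, M_2 = 14, M_3 = 0.
On [1, 2], S'(t) = b_2 + 2c_2·(t - 1) + 3d_2·(t - 1)² with b_2 = Δ_2 - h_2(2M_2 + M_3)/6 = -8/3, c_2 = M_2/2 = 7, d_2 = (M_3 - M_2)/(6h_2) = -7/3. So S'(1) = -8/3.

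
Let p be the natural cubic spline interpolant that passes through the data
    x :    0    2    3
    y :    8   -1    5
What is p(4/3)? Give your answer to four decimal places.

-0.5926

Let M_i = p''(x_i). Step sizes h_i = 2, 1; slopes of the chords Δ_i = (y_(i+1) - y_i)/h_i = -9/2, 6.
  2·M_0 + 6·M_1 + 1·M_2 = 6(Δ_1 - Δ_0) = 63
Natural end conditions: M_0 = M_2 = 0.
Hence M_0 = 0, M_1 = 21/2, M_2 = 0.
On [0, 2], p(x) = 8 - 8·x + 0·x² + 7/8·x³.
With x = 4/3: p(4/3) = -16/27.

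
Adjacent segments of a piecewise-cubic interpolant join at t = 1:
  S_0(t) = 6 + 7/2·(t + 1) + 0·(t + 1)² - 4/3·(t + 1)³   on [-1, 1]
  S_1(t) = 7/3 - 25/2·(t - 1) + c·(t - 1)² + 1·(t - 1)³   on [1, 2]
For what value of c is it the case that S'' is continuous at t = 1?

-8

S_0''(t) = 0 - 8·(t + 1), so S_0''(1) = -16. On the right, S_1''(1) = 2c, so c = -8.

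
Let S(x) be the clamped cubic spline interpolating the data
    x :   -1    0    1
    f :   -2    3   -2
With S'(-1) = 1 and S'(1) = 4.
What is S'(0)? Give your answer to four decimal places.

Write m_i for S''(x_i). With h_i = 1, 1 and divided differences Δ_i = 5, -5, the continuity of S' gives the tridiagonal system
  1·m_0 + 4·m_1 + 1·m_2 = 6(Δ_1 - Δ_0) = -60
Clamped end conditions give two more equations: 2h_0·m_0 + h_0·m_1 = 6(Δ_0 - S'(-1)) = 24 and h_1·m_1 + 2h_1·m_2 = 6(S'(1) - Δ_1) = 54.
Forward elimination and back-substitution give m_0 = 57/2, m_1 = -33, m_2 = 87/2.
On [0, 1], S'(x) = b_1 + 2c_1·x + 3d_1·x² with b_1 = Δ_1 - h_1(2m_1 + m_2)/6 = -5/4, c_1 = m_1/2 = -33/2, d_1 = (m_2 - m_1)/(6h_1) = 51/4. So S'(0) = -5/4.

-1.2500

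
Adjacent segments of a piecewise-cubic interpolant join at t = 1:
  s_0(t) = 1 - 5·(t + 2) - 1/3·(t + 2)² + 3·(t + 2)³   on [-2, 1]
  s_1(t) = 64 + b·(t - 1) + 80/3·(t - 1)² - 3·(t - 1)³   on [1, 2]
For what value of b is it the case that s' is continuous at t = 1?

74

s_0'(t) = -5 - 2/3·(t + 2) + 9·(t + 2)², so s_0'(1) = 74. On the right, s_1'(1) = b, so b = 74.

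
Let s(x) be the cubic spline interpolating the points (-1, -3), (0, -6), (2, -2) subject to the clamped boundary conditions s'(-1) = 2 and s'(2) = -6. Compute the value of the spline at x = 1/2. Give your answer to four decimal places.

Put M_i = s'' at the i-th knot. Here h = (1, 2) and Δ = (-3, 2), so the interior equations h_(i-1)·M_(i-1) + 2(h_(i-1)+h_i)·M_i + h_i·M_(i+1) = 6(Δ_i − Δ_(i-1)) read
  1·M_0 + 6·M_1 + 2·M_2 = 6(Δ_1 - Δ_0) = 30
Clamped end conditions give two more equations: 2h_0·M_0 + h_0·M_1 = 6(Δ_0 - s'(-1)) = -30 and h_1·M_1 + 2h_1·M_2 = 6(s'(2) - Δ_1) = -48.
Solving the tridiagonal system: M_0 = -68/3, M_1 = 46/3, M_2 = -59/3.
On [0, 2], s(x) = -6 - 5/3·x + 23/3·x² - 35/12·x³.
With x = 1/2: s(1/2) = -169/32.

-5.2813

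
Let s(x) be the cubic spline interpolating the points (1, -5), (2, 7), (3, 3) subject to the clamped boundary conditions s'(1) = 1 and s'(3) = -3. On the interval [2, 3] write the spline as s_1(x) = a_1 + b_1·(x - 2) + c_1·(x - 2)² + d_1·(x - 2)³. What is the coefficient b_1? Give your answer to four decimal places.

Write M_i for s''(x_i). With h_i = 1, 1 and divided differences Δ_i = 12, -4, the continuity of s' gives the tridiagonal system
  1·M_0 + 4·M_1 + 1·M_2 = 6(Δ_1 - Δ_0) = -96
Clamped end conditions give two more equations: 2h_0·M_0 + h_0·M_1 = 6(Δ_0 - s'(1)) = 66 and h_1·M_1 + 2h_1·M_2 = 6(s'(3) - Δ_1) = 6.
Hence M_0 = 55, M_1 = -44, M_2 = 25.
On [2, 3], with s_1(x) = a_1 + b_1·(x - 2) + c_1·(x - 2)² + d_1·(x - 2)³: c_1 = M_1/2 = -22, d_1 = (M_2 - M_1)/(6h_1) = 23/2, b_1 = Δ_1 - h_1(2M_1 + M_2)/6 = 13/2.

6.5000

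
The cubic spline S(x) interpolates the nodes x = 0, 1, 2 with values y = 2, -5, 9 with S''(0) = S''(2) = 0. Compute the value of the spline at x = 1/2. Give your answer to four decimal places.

Put σ_i = S'' at the i-th knot. Here h = (1, 1) and Δ = (-7, 14), so the interior equations h_(i-1)·σ_(i-1) + 2(h_(i-1)+h_i)·σ_i + h_i·σ_(i+1) = 6(Δ_i − Δ_(i-1)) read
  1·σ_0 + 4·σ_1 + 1·σ_2 = 6(Δ_1 - Δ_0) = 126
Natural end conditions: σ_0 = σ_2 = 0.
Solving the tridiagonal system: σ_0 = 0, σ_1 = 63/2, σ_2 = 0.
On [0, 1], S(x) = 2 - 49/4·x + 0·x² + 21/4·x³.
With x = 1/2: S(1/2) = -111/32.

-3.4688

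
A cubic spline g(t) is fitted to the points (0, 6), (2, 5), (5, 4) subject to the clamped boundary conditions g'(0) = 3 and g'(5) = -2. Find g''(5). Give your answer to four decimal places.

-2.7667

With M_i denoting the second derivative at x_i, h_i = 2, 3, and Δ_i = (y_(i+1) − y_i)/h_i = -1/2, -1/3:
  2·M_0 + 10·M_1 + 3·M_2 = 6(Δ_1 - Δ_0) = 1
Clamped end conditions give two more equations: 2h_0·M_0 + h_0·M_1 = 6(Δ_0 - g'(0)) = -21 and h_1·M_1 + 2h_1·M_2 = 6(g'(5) - Δ_1) = -10.
Forward elimination and back-substitution give M_0 = -127/20, M_1 = 11/5, M_2 = -83/30.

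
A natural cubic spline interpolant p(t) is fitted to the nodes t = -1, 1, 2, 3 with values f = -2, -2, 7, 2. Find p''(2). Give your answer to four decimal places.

With m_i denoting the second derivative at x_i, h_i = 2, 1, 1, and Δ_i = (y_(i+1) − y_i)/h_i = 0, 9, -5:
  2·m_0 + 6·m_1 + 1·m_2 = 6(Δ_1 - Δ_0) = 54
  1·m_1 + 4·m_2 + 1·m_3 = 6(Δ_2 - Δ_1) = -84
Natural end conditions: m_0 = m_3 = 0.
Solving: m_0 = 0, m_1 = 300/23, m_2 = -558/23, m_3 = 0.

-24.2609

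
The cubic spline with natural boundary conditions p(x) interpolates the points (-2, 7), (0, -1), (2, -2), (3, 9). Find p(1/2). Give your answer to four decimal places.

Write M_i for p''(x_i). With h_i = 2, 2, 1 and divided differences Δ_i = -4, -1/2, 11, the continuity of p' gives the tridiagonal system
  2·M_0 + 8·M_1 + 2·M_2 = 6(Δ_1 - Δ_0) = 21
  2·M_1 + 6·M_2 + 1·M_3 = 6(Δ_2 - Δ_1) = 69
Natural end conditions: M_0 = M_3 = 0.
Solving the tridiagonal system: M_0 = 0, M_1 = -3/11, M_2 = 255/22, M_3 = 0.
On [0, 2], p(x) = -1 - 46/11·x - 3/22·x² + 87/88·x³.
With x = 1/2: p(1/2) = -2113/704.

-3.0014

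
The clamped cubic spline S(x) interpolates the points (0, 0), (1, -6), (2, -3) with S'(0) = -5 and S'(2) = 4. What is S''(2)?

-6

Put M_i = S'' at the i-th knot. Here h = (1, 1) and Δ = (-6, 3), so the interior equations h_(i-1)·M_(i-1) + 2(h_(i-1)+h_i)·M_i + h_i·M_(i+1) = 6(Δ_i − Δ_(i-1)) read
  1·M_0 + 4·M_1 + 1·M_2 = 6(Δ_1 - Δ_0) = 54
Clamped end conditions give two more equations: 2h_0·M_0 + h_0·M_1 = 6(Δ_0 - S'(0)) = -6 and h_1·M_1 + 2h_1·M_2 = 6(S'(2) - Δ_1) = 6.
Solving the tridiagonal system: M_0 = -12, M_1 = 18, M_2 = -6.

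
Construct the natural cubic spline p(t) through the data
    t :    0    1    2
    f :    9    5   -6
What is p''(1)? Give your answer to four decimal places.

Write σ_i for p''(x_i). With h_i = 1, 1 and divided differences Δ_i = -4, -11, the continuity of p' gives the tridiagonal system
  1·σ_0 + 4·σ_1 + 1·σ_2 = 6(Δ_1 - Δ_0) = -42
Natural end conditions: σ_0 = σ_2 = 0.
Forward elimination and back-substitution give σ_0 = 0, σ_1 = -21/2, σ_2 = 0.

-10.5000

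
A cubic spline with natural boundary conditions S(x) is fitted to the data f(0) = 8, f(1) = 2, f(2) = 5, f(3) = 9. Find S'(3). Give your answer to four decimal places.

3.6667

Put M_i = S'' at the i-th knot. Here h = (1, 1, 1) and Δ = (-6, 3, 4), so the interior equations h_(i-1)·M_(i-1) + 2(h_(i-1)+h_i)·M_i + h_i·M_(i+1) = 6(Δ_i − Δ_(i-1)) read
  1·M_0 + 4·M_1 + 1·M_2 = 6(Δ_1 - Δ_0) = 54
  1·M_1 + 4·M_2 + 1·M_3 = 6(Δ_2 - Δ_1) = 6
Natural end conditions: M_0 = M_3 = 0.
Solving the tridiagonal system: M_0 = 0, M_1 = 14, M_2 = -2, M_3 = 0.
On [2, 3], S'(x) = b_2 + 2c_2·(x - 2) + 3d_2·(x - 2)² with b_2 = Δ_2 - h_2(2M_2 + M_3)/6 = 14/3, c_2 = M_2/2 = -1, d_2 = (M_3 - M_2)/(6h_2) = 1/3. So S'(3) = 11/3.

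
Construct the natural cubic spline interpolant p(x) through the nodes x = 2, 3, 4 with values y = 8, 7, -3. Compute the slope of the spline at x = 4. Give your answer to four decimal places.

Put M_i = p'' at the i-th knot. Here h = (1, 1) and Δ = (-1, -10), so the interior equations h_(i-1)·M_(i-1) + 2(h_(i-1)+h_i)·M_i + h_i·M_(i+1) = 6(Δ_i − Δ_(i-1)) read
  1·M_0 + 4·M_1 + 1·M_2 = 6(Δ_1 - Δ_0) = -54
Natural end conditions: M_0 = M_2 = 0.
Solving: M_0 = 0, M_1 = -27/2, M_2 = 0.
On [3, 4], p'(x) = b_1 + 2c_1·(x - 3) + 3d_1·(x - 3)² with b_1 = Δ_1 - h_1(2M_1 + M_2)/6 = -11/2, c_1 = M_1/2 = -27/4, d_1 = (M_2 - M_1)/(6h_1) = 9/4. So p'(4) = -49/4.

-12.2500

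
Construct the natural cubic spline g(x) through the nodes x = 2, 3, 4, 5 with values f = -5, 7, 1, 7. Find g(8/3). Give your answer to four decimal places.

5.0741

With M_i denoting the second derivative at x_i, h_i = 1, 1, 1, and Δ_i = (y_(i+1) − y_i)/h_i = 12, -6, 6:
  1·M_0 + 4·M_1 + 1·M_2 = 6(Δ_1 - Δ_0) = -108
  1·M_1 + 4·M_2 + 1·M_3 = 6(Δ_2 - Δ_1) = 72
Natural end conditions: M_0 = M_3 = 0.
Hence M_0 = 0, M_1 = -168/5, M_2 = 132/5, M_3 = 0.
On [2, 3], g(x) = -5 + 88/5·(x - 2) + 0·(x - 2)² - 28/5·(x - 2)³.
With (x - 2) = 2/3: g(8/3) = 137/27.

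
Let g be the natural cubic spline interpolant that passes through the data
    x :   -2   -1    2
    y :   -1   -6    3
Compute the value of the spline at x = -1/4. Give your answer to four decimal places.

-6.7031

Let M_i = g''(x_i). Step sizes h_i = 1, 3; slopes of the chords Δ_i = (y_(i+1) - y_i)/h_i = -5, 3.
  1·M_0 + 8·M_1 + 3·M_2 = 6(Δ_1 - Δ_0) = 48
Natural end conditions: M_0 = M_2 = 0.
Solving the tridiagonal system: M_0 = 0, M_1 = 6, M_2 = 0.
On [-1, 2], g(x) = -6 - 3·(x + 1) + 3·(x + 1)² - 1/3·(x + 1)³.
With (x + 1) = 3/4: g(-1/4) = -429/64.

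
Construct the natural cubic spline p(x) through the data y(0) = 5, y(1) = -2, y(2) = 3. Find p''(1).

18

Let M_i = p''(x_i). Step sizes h_i = 1, 1; slopes of the chords Δ_i = (y_(i+1) - y_i)/h_i = -7, 5.
  1·M_0 + 4·M_1 + 1·M_2 = 6(Δ_1 - Δ_0) = 72
Natural end conditions: M_0 = M_2 = 0.
Solving the tridiagonal system: M_0 = 0, M_1 = 18, M_2 = 0.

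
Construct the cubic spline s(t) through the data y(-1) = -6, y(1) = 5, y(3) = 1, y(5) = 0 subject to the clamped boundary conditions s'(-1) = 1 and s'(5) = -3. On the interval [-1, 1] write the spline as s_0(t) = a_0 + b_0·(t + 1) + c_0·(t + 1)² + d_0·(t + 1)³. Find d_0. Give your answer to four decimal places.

-1.7917

Let σ_i = s''(x_i). Step sizes h_i = 2, 2, 2; slopes of the chords Δ_i = (y_(i+1) - y_i)/h_i = 11/2, -2, -1/2.
  2·σ_0 + 8·σ_1 + 2·σ_2 = 6(Δ_1 - Δ_0) = -45
  2·σ_1 + 8·σ_2 + 2·σ_3 = 6(Δ_2 - Δ_1) = 9
Clamped end conditions give two more equations: 2h_0·σ_0 + h_0·σ_1 = 6(Δ_0 - s'(-1)) = 27 and h_2·σ_2 + 2h_2·σ_3 = 6(s'(5) - Δ_2) = -15.
Solving: σ_0 = 35/3, σ_1 = -59/6, σ_2 = 31/6, σ_3 = -19/3.
On [-1, 1], with s_0(t) = a_0 + b_0·(t + 1) + c_0·(t + 1)² + d_0·(t + 1)³: c_0 = σ_0/2 = 35/6, d_0 = (σ_1 - σ_0)/(6h_0) = -43/24, b_0 = Δ_0 - h_0(2σ_0 + σ_1)/6 = 1.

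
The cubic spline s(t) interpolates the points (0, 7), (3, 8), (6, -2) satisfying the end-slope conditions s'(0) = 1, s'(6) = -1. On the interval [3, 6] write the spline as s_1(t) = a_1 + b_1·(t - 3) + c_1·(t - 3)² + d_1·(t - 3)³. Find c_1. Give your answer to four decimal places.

Let m_i = s''(x_i). Step sizes h_i = 3, 3; slopes of the chords Δ_i = (y_(i+1) - y_i)/h_i = 1/3, -10/3.
  3·m_0 + 12·m_1 + 3·m_2 = 6(Δ_1 - Δ_0) = -22
Clamped end conditions give two more equations: 2h_0·m_0 + h_0·m_1 = 6(Δ_0 - s'(0)) = -4 and h_1·m_1 + 2h_1·m_2 = 6(s'(6) - Δ_1) = 14.
Solving: m_0 = 5/6, m_1 = -3, m_2 = 23/6.
On [3, 6], with s_1(t) = a_1 + b_1·(t - 3) + c_1·(t - 3)² + d_1·(t - 3)³: c_1 = m_1/2 = -3/2, d_1 = (m_2 - m_1)/(6h_1) = 41/108, b_1 = Δ_1 - h_1(2m_1 + m_2)/6 = -9/4.

-1.5000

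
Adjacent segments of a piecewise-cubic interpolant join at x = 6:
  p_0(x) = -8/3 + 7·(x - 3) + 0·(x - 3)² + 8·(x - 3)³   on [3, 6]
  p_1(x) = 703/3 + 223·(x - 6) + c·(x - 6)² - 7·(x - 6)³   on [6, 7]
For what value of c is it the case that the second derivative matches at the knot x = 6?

72

p_0''(x) = 0 + 48·(x - 3), so p_0''(6) = 144. On the right, p_1''(6) = 2c, so c = 72.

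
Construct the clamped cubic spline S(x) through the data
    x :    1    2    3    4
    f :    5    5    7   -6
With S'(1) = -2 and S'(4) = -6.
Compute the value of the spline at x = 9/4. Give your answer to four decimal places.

With M_i denoting the second derivative at x_i, h_i = 1, 1, 1, and Δ_i = (y_(i+1) − y_i)/h_i = 0, 2, -13:
  1·M_0 + 4·M_1 + 1·M_2 = 6(Δ_1 - Δ_0) = 12
  1·M_1 + 4·M_2 + 1·M_3 = 6(Δ_2 - Δ_1) = -90
Clamped end conditions give two more equations: 2h_0·M_0 + h_0·M_1 = 6(Δ_0 - S'(1)) = 12 and h_2·M_2 + 2h_2·M_3 = 6(S'(4) - Δ_2) = 42.
Solving: M_0 = 2/15, M_1 = 176/15, M_2 = -526/15, M_3 = 578/15.
On [2, 3], S(x) = 5 + 59/15·(x - 2) + 88/15·(x - 2)² - 39/5·(x - 2)³.
With (x - 2) = 1/4: S(9/4) = 1993/320.

6.2281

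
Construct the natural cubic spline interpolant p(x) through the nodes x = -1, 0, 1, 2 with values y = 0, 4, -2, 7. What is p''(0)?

Let m_i = p''(x_i). Step sizes h_i = 1, 1, 1; slopes of the chords Δ_i = (y_(i+1) - y_i)/h_i = 4, -6, 9.
  1·m_0 + 4·m_1 + 1·m_2 = 6(Δ_1 - Δ_0) = -60
  1·m_1 + 4·m_2 + 1·m_3 = 6(Δ_2 - Δ_1) = 90
Natural end conditions: m_0 = m_3 = 0.
Hence m_0 = 0, m_1 = -22, m_2 = 28, m_3 = 0.

-22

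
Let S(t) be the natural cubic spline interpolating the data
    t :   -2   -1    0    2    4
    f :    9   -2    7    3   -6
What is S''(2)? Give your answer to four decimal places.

Put m_i = S'' at the i-th knot. Here h = (1, 1, 2, 2) and Δ = (-11, 9, -2, -9/2), so the interior equations h_(i-1)·m_(i-1) + 2(h_(i-1)+h_i)·m_i + h_i·m_(i+1) = 6(Δ_i − Δ_(i-1)) read
  1·m_0 + 4·m_1 + 1·m_2 = 6(Δ_1 - Δ_0) = 120
  1·m_1 + 6·m_2 + 2·m_3 = 6(Δ_2 - Δ_1) = -66
  2·m_2 + 8·m_3 + 2·m_4 = 6(Δ_3 - Δ_2) = -15
Natural end conditions: m_0 = m_4 = 0.
Solving: m_0 = 0, m_1 = 963/28, m_2 = -123/7, m_3 = 141/56, m_4 = 0.

2.5179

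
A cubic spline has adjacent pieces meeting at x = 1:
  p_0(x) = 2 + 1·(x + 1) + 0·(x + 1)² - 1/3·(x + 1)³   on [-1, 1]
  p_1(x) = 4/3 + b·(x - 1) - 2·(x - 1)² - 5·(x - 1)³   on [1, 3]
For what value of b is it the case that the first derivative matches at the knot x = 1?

p_0'(x) = 1 + 0·(x + 1) - 1·(x + 1)², so p_0'(1) = -3. On the right, p_1'(1) = b, so b = -3.

-3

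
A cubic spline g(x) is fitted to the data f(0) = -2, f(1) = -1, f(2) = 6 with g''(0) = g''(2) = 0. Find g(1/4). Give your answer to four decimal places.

Let M_i = g''(x_i). Step sizes h_i = 1, 1; slopes of the chords Δ_i = (y_(i+1) - y_i)/h_i = 1, 7.
  1·M_0 + 4·M_1 + 1·M_2 = 6(Δ_1 - Δ_0) = 36
Natural end conditions: M_0 = M_2 = 0.
Forward elimination and back-substitution give M_0 = 0, M_1 = 9, M_2 = 0.
On [0, 1], g(x) = -2 - 1/2·x + 0·x² + 3/2·x³.
With x = 1/4: g(1/4) = -269/128.

-2.1016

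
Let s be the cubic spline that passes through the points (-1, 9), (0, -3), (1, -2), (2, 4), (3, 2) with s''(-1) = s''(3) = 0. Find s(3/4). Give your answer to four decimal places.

With M_i denoting the second derivative at x_i, h_i = 1, 1, 1, 1, and Δ_i = (y_(i+1) − y_i)/h_i = -12, 1, 6, -2:
  1·M_0 + 4·M_1 + 1·M_2 = 6(Δ_1 - Δ_0) = 78
  1·M_1 + 4·M_2 + 1·M_3 = 6(Δ_2 - Δ_1) = 30
  1·M_2 + 4·M_3 + 1·M_4 = 6(Δ_3 - Δ_2) = -48
Natural end conditions: M_0 = M_4 = 0.
Forward elimination and back-substitution give M_0 = 0, M_1 = 501/28, M_2 = 45/7, M_3 = -381/28, M_4 = 0.
On [0, 1], s(x) = -3 - 169/28·x + 501/56·x² - 107/56·x³.
With x = 3/4: s(3/4) = -11829/3584.

-3.3005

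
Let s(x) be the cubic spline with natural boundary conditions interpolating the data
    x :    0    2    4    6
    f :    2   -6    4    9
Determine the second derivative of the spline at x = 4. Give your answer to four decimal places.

-3.8000

Write M_i for s''(x_i). With h_i = 2, 2, 2 and divided differences Δ_i = -4, 5, 5/2, the continuity of s' gives the tridiagonal system
  2·M_0 + 8·M_1 + 2·M_2 = 6(Δ_1 - Δ_0) = 54
  2·M_1 + 8·M_2 + 2·M_3 = 6(Δ_2 - Δ_1) = -15
Natural end conditions: M_0 = M_3 = 0.
Solving the tridiagonal system: M_0 = 0, M_1 = 77/10, M_2 = -19/5, M_3 = 0.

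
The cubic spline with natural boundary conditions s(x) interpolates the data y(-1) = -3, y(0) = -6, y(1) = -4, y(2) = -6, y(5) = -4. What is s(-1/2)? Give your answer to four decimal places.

-5.1131

Write M_i for s''(x_i). With h_i = 1, 1, 1, 3 and divided differences Δ_i = -3, 2, -2, 2/3, the continuity of s' gives the tridiagonal system
  1·M_0 + 4·M_1 + 1·M_2 = 6(Δ_1 - Δ_0) = 30
  1·M_1 + 4·M_2 + 1·M_3 = 6(Δ_2 - Δ_1) = -24
  1·M_2 + 8·M_3 + 3·M_4 = 6(Δ_3 - Δ_2) = 16
Natural end conditions: M_0 = M_4 = 0.
Solving the tridiagonal system: M_0 = 0, M_1 = 569/58, M_2 = -268/29, M_3 = 183/58, M_4 = 0.
On [-1, 0], s(x) = -3 - 1613/348·(x + 1) + 0·(x + 1)² + 569/348·(x + 1)³.
With (x + 1) = 1/2: s(-1/2) = -4745/928.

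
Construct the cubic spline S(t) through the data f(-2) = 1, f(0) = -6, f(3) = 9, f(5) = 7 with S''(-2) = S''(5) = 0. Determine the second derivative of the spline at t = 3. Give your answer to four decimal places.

Let M_i = S''(x_i). Step sizes h_i = 2, 3, 2; slopes of the chords Δ_i = (y_(i+1) - y_i)/h_i = -7/2, 5, -1.
  2·M_0 + 10·M_1 + 3·M_2 = 6(Δ_1 - Δ_0) = 51
  3·M_1 + 10·M_2 + 2·M_3 = 6(Δ_2 - Δ_1) = -36
Natural end conditions: M_0 = M_3 = 0.
Solving: M_0 = 0, M_1 = 618/91, M_2 = -513/91, M_3 = 0.

-5.6374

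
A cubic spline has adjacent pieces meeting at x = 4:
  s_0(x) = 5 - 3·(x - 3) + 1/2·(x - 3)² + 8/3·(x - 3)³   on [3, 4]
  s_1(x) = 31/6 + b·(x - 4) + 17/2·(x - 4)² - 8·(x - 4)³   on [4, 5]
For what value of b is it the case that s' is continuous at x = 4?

6

s_0'(x) = -3 + 1·(x - 3) + 8·(x - 3)², so s_0'(4) = 6. On the right, s_1'(4) = b, so b = 6.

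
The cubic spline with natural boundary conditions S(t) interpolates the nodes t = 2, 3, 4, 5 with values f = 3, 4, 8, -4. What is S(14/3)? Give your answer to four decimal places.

1.3235

Put M_i = S'' at the i-th knot. Here h = (1, 1, 1) and Δ = (1, 4, -12), so the interior equations h_(i-1)·M_(i-1) + 2(h_(i-1)+h_i)·M_i + h_i·M_(i+1) = 6(Δ_i − Δ_(i-1)) read
  1·M_0 + 4·M_1 + 1·M_2 = 6(Δ_1 - Δ_0) = 18
  1·M_1 + 4·M_2 + 1·M_3 = 6(Δ_2 - Δ_1) = -96
Natural end conditions: M_0 = M_3 = 0.
Solving the tridiagonal system: M_0 = 0, M_1 = 56/5, M_2 = -134/5, M_3 = 0.
On [4, 5], S(t) = 8 - 46/15·(t - 4) - 67/5·(t - 4)² + 67/15·(t - 4)³.
With (t - 4) = 2/3: S(14/3) = 536/405.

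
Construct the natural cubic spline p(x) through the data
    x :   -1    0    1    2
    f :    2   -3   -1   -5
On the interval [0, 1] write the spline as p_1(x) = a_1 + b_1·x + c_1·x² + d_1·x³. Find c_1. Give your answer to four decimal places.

Write M_i for p''(x_i). With h_i = 1, 1, 1 and divided differences Δ_i = -5, 2, -4, the continuity of p' gives the tridiagonal system
  1·M_0 + 4·M_1 + 1·M_2 = 6(Δ_1 - Δ_0) = 42
  1·M_1 + 4·M_2 + 1·M_3 = 6(Δ_2 - Δ_1) = -36
Natural end conditions: M_0 = M_3 = 0.
Solving: M_0 = 0, M_1 = 68/5, M_2 = -62/5, M_3 = 0.
On [0, 1], with p_1(x) = a_1 + b_1·x + c_1·x² + d_1·x³: c_1 = M_1/2 = 34/5, d_1 = (M_2 - M_1)/(6h_1) = -13/3, b_1 = Δ_1 - h_1(2M_1 + M_2)/6 = -7/15.

6.8000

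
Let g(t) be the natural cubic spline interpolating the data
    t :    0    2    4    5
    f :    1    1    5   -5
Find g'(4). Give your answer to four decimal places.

With σ_i denoting the second derivative at x_i, h_i = 2, 2, 1, and Δ_i = (y_(i+1) − y_i)/h_i = 0, 2, -10:
  2·σ_0 + 8·σ_1 + 2·σ_2 = 6(Δ_1 - Δ_0) = 12
  2·σ_1 + 6·σ_2 + 1·σ_3 = 6(Δ_2 - Δ_1) = -72
Natural end conditions: σ_0 = σ_3 = 0.
Hence σ_0 = 0, σ_1 = 54/11, σ_2 = -150/11, σ_3 = 0.
On [4, 5], g'(t) = b_2 + 2c_2·(t - 4) + 3d_2·(t - 4)² with b_2 = Δ_2 - h_2(2σ_2 + σ_3)/6 = -60/11, c_2 = σ_2/2 = -75/11, d_2 = (σ_3 - σ_2)/(6h_2) = 25/11. So g'(4) = -60/11.

-5.4545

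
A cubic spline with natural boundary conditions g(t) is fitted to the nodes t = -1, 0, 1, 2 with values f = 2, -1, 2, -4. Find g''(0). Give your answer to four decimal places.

With m_i denoting the second derivative at x_i, h_i = 1, 1, 1, and Δ_i = (y_(i+1) − y_i)/h_i = -3, 3, -6:
  1·m_0 + 4·m_1 + 1·m_2 = 6(Δ_1 - Δ_0) = 36
  1·m_1 + 4·m_2 + 1·m_3 = 6(Δ_2 - Δ_1) = -54
Natural end conditions: m_0 = m_3 = 0.
Solving the tridiagonal system: m_0 = 0, m_1 = 66/5, m_2 = -84/5, m_3 = 0.

13.2000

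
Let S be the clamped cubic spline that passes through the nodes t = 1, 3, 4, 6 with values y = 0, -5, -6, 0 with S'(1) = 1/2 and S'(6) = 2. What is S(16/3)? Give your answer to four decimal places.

-1.9907

Let M_i = S''(x_i). Step sizes h_i = 2, 1, 2; slopes of the chords Δ_i = (y_(i+1) - y_i)/h_i = -5/2, -1, 3.
  2·M_0 + 6·M_1 + 1·M_2 = 6(Δ_1 - Δ_0) = 9
  1·M_1 + 6·M_2 + 2·M_3 = 6(Δ_2 - Δ_1) = 24
Clamped end conditions give two more equations: 2h_0·M_0 + h_0·M_1 = 6(Δ_0 - S'(1)) = -18 and h_2·M_2 + 2h_2·M_3 = 6(S'(6) - Δ_2) = -6.
Forward elimination and back-substitution give M_0 = -93/16, M_1 = 21/8, M_2 = 39/8, M_3 = -63/16.
On [4, 6], S(t) = -6 + 17/16·(t - 4) + 39/16·(t - 4)² - 47/64·(t - 4)³.
With (t - 4) = 4/3: S(16/3) = -215/108.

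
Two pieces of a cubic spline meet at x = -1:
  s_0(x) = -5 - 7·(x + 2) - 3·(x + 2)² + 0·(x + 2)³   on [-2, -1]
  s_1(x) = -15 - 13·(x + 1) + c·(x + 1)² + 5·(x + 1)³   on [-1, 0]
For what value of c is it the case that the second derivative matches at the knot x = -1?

s_0''(x) = -6 + 0·(x + 2), so s_0''(-1) = -6. On the right, s_1''(-1) = 2c, so c = -3.

-3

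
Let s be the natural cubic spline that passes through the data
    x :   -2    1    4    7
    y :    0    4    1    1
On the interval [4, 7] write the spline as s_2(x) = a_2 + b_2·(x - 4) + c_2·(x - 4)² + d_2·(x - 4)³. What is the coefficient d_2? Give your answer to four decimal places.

Write σ_i for s''(x_i). With h_i = 3, 3, 3 and divided differences Δ_i = 4/3, -1, 0, the continuity of s' gives the tridiagonal system
  3·σ_0 + 12·σ_1 + 3·σ_2 = 6(Δ_1 - Δ_0) = -14
  3·σ_1 + 12·σ_2 + 3·σ_3 = 6(Δ_2 - Δ_1) = 6
Natural end conditions: σ_0 = σ_3 = 0.
Hence σ_0 = 0, σ_1 = -62/45, σ_2 = 38/45, σ_3 = 0.
On [4, 7], with s_2(x) = a_2 + b_2·(x - 4) + c_2·(x - 4)² + d_2·(x - 4)³: c_2 = σ_2/2 = 19/45, d_2 = (σ_3 - σ_2)/(6h_2) = -19/405, b_2 = Δ_2 - h_2(2σ_2 + σ_3)/6 = -38/45.

-0.0469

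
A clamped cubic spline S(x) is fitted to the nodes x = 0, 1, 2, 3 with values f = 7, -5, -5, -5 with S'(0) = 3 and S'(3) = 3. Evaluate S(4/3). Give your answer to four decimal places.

-6.6444

Let M_i = S''(x_i). Step sizes h_i = 1, 1, 1; slopes of the chords Δ_i = (y_(i+1) - y_i)/h_i = -12, 0, 0.
  1·M_0 + 4·M_1 + 1·M_2 = 6(Δ_1 - Δ_0) = 72
  1·M_1 + 4·M_2 + 1·M_3 = 6(Δ_2 - Δ_1) = 0
Clamped end conditions give two more equations: 2h_0·M_0 + h_0·M_1 = 6(Δ_0 - S'(0)) = -90 and h_2·M_2 + 2h_2·M_3 = 6(S'(3) - Δ_2) = 18.
Solving the tridiagonal system: M_0 = -318/5, M_1 = 186/5, M_2 = -66/5, M_3 = 78/5.
On [1, 2], S(x) = -5 - 51/5·(x - 1) + 93/5·(x - 1)² - 42/5·(x - 1)³.
With (x - 1) = 1/3: S(4/3) = -299/45.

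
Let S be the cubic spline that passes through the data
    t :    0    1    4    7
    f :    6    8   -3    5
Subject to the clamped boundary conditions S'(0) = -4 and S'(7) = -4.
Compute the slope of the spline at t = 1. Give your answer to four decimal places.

2.4194

With m_i denoting the second derivative at x_i, h_i = 1, 3, 3, and Δ_i = (y_(i+1) − y_i)/h_i = 2, -11/3, 8/3:
  1·m_0 + 8·m_1 + 3·m_2 = 6(Δ_1 - Δ_0) = -34
  3·m_1 + 12·m_2 + 3·m_3 = 6(Δ_2 - Δ_1) = 38
Clamped end conditions give two more equations: 2h_0·m_0 + h_0·m_1 = 6(Δ_0 - S'(0)) = 36 and h_2·m_2 + 2h_2·m_3 = 6(S'(7) - Δ_2) = -40.
Hence m_0 = 718/31, m_1 = -320/31, m_2 = 788/93, m_3 = -338/31.
On [1, 4], S'(t) = b_1 + 2c_1·(t - 1) + 3d_1·(t - 1)² with b_1 = Δ_1 - h_1(2m_1 + m_2)/6 = 75/31, c_1 = m_1/2 = -160/31, d_1 = (m_2 - m_1)/(6h_1) = 874/837. So S'(1) = 75/31.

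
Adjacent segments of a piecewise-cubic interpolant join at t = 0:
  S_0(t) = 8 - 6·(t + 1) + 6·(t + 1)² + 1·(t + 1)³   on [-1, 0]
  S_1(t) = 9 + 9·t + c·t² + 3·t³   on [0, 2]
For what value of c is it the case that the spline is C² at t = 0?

9

S_0''(t) = 12 + 6·(t + 1), so S_0''(0) = 18. On the right, S_1''(0) = 2c, so c = 9.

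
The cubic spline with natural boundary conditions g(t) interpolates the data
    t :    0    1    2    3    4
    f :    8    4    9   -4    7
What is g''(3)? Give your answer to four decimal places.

47.2500

Put M_i = g'' at the i-th knot. Here h = (1, 1, 1, 1) and Δ = (-4, 5, -13, 11), so the interior equations h_(i-1)·M_(i-1) + 2(h_(i-1)+h_i)·M_i + h_i·M_(i+1) = 6(Δ_i − Δ_(i-1)) read
  1·M_0 + 4·M_1 + 1·M_2 = 6(Δ_1 - Δ_0) = 54
  1·M_1 + 4·M_2 + 1·M_3 = 6(Δ_2 - Δ_1) = -108
  1·M_2 + 4·M_3 + 1·M_4 = 6(Δ_3 - Δ_2) = 144
Natural end conditions: M_0 = M_4 = 0.
Solving the tridiagonal system: M_0 = 0, M_1 = 99/4, M_2 = -45, M_3 = 189/4, M_4 = 0.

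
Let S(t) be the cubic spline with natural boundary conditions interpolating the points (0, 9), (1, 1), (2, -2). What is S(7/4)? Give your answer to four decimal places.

With M_i denoting the second derivative at x_i, h_i = 1, 1, and Δ_i = (y_(i+1) − y_i)/h_i = -8, -3:
  1·M_0 + 4·M_1 + 1·M_2 = 6(Δ_1 - Δ_0) = 30
Natural end conditions: M_0 = M_2 = 0.
Solving: M_0 = 0, M_1 = 15/2, M_2 = 0.
On [1, 2], S(t) = 1 - 11/2·(t - 1) + 15/4·(t - 1)² - 5/4·(t - 1)³.
With (t - 1) = 3/4: S(7/4) = -395/256.

-1.5430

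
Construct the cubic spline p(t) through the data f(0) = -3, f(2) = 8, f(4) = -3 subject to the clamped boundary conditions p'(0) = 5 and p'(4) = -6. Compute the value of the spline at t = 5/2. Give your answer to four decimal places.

6.9141

Write M_i for p''(x_i). With h_i = 2, 2 and divided differences Δ_i = 11/2, -11/2, the continuity of p' gives the tridiagonal system
  2·M_0 + 8·M_1 + 2·M_2 = 6(Δ_1 - Δ_0) = -66
Clamped end conditions give two more equations: 2h_0·M_0 + h_0·M_1 = 6(Δ_0 - p'(0)) = 3 and h_1·M_1 + 2h_1·M_2 = 6(p'(4) - Δ_1) = -3.
Solving the tridiagonal system: M_0 = 25/4, M_1 = -11, M_2 = 19/4.
On [2, 4], p(t) = 8 + 1/4·(t - 2) - 11/2·(t - 2)² + 21/16·(t - 2)³.
With (t - 2) = 1/2: p(5/2) = 885/128.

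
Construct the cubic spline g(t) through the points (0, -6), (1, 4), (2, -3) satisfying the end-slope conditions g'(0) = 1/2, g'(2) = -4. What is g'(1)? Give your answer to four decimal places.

3.1250

Put m_i = g'' at the i-th knot. Here h = (1, 1) and Δ = (10, -7), so the interior equations h_(i-1)·m_(i-1) + 2(h_(i-1)+h_i)·m_i + h_i·m_(i+1) = 6(Δ_i − Δ_(i-1)) read
  1·m_0 + 4·m_1 + 1·m_2 = 6(Δ_1 - Δ_0) = -102
Clamped end conditions give two more equations: 2h_0·m_0 + h_0·m_1 = 6(Δ_0 - g'(0)) = 57 and h_1·m_1 + 2h_1·m_2 = 6(g'(2) - Δ_1) = 18.
Solving: m_0 = 207/4, m_1 = -93/2, m_2 = 129/4.
On [1, 2], g'(t) = b_1 + 2c_1·(t - 1) + 3d_1·(t - 1)² with b_1 = Δ_1 - h_1(2m_1 + m_2)/6 = 25/8, c_1 = m_1/2 = -93/4, d_1 = (m_2 - m_1)/(6h_1) = 105/8. So g'(1) = 25/8.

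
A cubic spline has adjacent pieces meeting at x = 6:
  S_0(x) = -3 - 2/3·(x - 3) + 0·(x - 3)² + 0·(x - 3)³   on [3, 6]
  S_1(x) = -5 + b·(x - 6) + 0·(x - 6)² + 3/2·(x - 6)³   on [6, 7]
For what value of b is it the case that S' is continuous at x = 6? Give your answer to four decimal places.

S_0'(x) = -2/3 + 0·(x - 3) + 0·(x - 3)², so S_0'(6) = -2/3. On the right, S_1'(6) = b, so b = -2/3.

-0.6667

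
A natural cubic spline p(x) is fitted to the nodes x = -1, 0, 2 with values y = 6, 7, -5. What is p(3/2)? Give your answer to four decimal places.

Let M_i = p''(x_i). Step sizes h_i = 1, 2; slopes of the chords Δ_i = (y_(i+1) - y_i)/h_i = 1, -6.
  1·M_0 + 6·M_1 + 2·M_2 = 6(Δ_1 - Δ_0) = -42
Natural end conditions: M_0 = M_2 = 0.
Solving: M_0 = 0, M_1 = -7, M_2 = 0.
On [0, 2], p(x) = 7 - 4/3·x - 7/2·x² + 7/12·x³.
With x = 3/2: p(3/2) = -29/32.

-0.9063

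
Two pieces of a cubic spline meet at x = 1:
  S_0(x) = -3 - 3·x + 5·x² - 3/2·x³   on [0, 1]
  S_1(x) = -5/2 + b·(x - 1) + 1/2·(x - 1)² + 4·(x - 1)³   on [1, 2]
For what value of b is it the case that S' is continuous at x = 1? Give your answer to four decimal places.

2.5000

S_0'(x) = -3 + 10·x - 9/2·x², so S_0'(1) = 5/2. On the right, S_1'(1) = b, so b = 5/2.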